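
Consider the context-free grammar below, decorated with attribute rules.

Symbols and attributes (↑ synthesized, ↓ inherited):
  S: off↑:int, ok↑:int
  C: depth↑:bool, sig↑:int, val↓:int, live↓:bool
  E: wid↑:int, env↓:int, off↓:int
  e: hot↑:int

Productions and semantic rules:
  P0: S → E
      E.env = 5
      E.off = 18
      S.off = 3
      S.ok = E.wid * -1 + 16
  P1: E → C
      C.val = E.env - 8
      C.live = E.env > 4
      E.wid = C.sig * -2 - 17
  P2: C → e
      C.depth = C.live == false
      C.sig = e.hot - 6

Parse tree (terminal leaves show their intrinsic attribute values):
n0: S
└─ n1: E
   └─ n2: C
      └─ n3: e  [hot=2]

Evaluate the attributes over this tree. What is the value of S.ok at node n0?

25

1. n1.env = 5  [5]
2. n1.off = 18  [18]
3. n2.val = -3  [E.env - 8]
4. n2.live = true  [E.env > 4]
5. n3.hot = 2  [terminal]
6. n2.depth = false  [C.live == false]
7. n2.sig = -4  [e.hot - 6]
8. n1.wid = -9  [C.sig * -2 - 17]
9. n0.off = 3  [3]
10. n0.ok = 25  [E.wid * -1 + 16]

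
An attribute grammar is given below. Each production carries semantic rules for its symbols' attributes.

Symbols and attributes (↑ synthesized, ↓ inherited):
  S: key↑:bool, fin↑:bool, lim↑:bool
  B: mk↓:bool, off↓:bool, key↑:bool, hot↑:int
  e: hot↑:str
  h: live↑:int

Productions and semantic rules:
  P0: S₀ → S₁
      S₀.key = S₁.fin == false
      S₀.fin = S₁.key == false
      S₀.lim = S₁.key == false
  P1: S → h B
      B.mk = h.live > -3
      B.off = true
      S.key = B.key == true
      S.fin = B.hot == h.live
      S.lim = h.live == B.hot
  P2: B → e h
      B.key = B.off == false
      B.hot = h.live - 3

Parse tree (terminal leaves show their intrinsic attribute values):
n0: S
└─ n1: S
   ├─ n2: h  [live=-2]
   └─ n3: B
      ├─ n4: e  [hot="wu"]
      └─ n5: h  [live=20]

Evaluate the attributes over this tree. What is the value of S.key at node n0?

1. n2.live = -2  [terminal]
2. n3.mk = true  [h.live > -3]
3. n3.off = true  [true]
4. n4.hot = "wu"  [terminal]
5. n5.live = 20  [terminal]
6. n3.key = false  [B.off == false]
7. n3.hot = 17  [h.live - 3]
8. n1.key = false  [B.key == true]
9. n1.fin = false  [B.hot == h.live]
10. n1.lim = false  [h.live == B.hot]
11. n0.key = true  [S₁.fin == false]
12. n0.fin = true  [S₁.key == false]
13. n0.lim = true  [S₁.key == false]

true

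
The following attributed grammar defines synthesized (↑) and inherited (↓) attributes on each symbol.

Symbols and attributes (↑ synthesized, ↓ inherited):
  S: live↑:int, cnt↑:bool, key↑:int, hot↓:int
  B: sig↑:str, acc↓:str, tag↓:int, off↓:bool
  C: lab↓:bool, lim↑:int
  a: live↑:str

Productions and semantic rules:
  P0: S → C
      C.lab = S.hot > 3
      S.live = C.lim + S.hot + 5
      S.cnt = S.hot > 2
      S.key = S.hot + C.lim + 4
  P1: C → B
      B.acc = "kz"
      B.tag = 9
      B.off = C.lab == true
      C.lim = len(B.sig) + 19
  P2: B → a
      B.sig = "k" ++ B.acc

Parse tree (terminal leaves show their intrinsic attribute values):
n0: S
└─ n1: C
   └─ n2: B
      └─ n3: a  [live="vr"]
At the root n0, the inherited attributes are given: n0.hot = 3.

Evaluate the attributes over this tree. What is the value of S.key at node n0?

29

1. n0.hot = 3  [given at root]
2. n1.lab = false  [S.hot > 3]
3. n2.acc = "kz"  ["kz"]
4. n2.tag = 9  [9]
5. n2.off = false  [C.lab == true]
6. n3.live = "vr"  [terminal]
7. n2.sig = "kkz"  ["k" ++ B.acc]
8. n1.lim = 22  [len(B.sig) + 19]
9. n0.live = 30  [C.lim + S.hot + 5]
10. n0.cnt = true  [S.hot > 2]
11. n0.key = 29  [S.hot + C.lim + 4]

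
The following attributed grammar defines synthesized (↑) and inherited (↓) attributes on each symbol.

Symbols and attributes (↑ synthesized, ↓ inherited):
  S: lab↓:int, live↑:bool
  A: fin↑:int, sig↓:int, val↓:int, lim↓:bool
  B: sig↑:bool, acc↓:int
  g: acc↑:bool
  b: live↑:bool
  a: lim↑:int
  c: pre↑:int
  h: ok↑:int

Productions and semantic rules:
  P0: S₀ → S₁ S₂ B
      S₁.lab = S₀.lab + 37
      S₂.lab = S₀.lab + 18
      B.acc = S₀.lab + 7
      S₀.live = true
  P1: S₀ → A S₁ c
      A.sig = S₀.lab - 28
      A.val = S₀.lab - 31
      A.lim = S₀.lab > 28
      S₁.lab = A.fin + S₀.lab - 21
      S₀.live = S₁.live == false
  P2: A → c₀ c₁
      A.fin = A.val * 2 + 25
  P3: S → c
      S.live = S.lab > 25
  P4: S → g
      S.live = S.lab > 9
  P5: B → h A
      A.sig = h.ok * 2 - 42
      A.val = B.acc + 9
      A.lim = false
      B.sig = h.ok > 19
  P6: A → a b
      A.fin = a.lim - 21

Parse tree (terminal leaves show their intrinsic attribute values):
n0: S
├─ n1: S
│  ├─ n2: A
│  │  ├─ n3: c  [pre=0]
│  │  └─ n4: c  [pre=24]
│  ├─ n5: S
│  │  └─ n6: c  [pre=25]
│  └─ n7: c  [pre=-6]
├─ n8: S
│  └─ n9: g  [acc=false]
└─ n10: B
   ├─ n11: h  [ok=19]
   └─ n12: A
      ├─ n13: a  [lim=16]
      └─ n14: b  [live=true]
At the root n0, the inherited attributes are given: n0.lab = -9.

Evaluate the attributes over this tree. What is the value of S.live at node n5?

true

1. n0.lab = -9  [given at root]
2. n1.lab = 28  [S₀.lab + 37]
3. n2.sig = 0  [S₀.lab - 28]
4. n2.val = -3  [S₀.lab - 31]
5. n2.lim = false  [S₀.lab > 28]
6. n3.pre = 0  [terminal]
7. n4.pre = 24  [terminal]
8. n2.fin = 19  [A.val * 2 + 25]
9. n5.lab = 26  [A.fin + S₀.lab - 21]
10. n6.pre = 25  [terminal]
11. n5.live = true  [S.lab > 25]
12. n7.pre = -6  [terminal]
13. n1.live = false  [S₁.live == false]
14. n8.lab = 9  [S₀.lab + 18]
15. n9.acc = false  [terminal]
16. n8.live = false  [S.lab > 9]
17. n10.acc = -2  [S₀.lab + 7]
18. n11.ok = 19  [terminal]
19. n12.sig = -4  [h.ok * 2 - 42]
20. n12.val = 7  [B.acc + 9]
21. n12.lim = false  [false]
22. n13.lim = 16  [terminal]
23. n14.live = true  [terminal]
24. n12.fin = -5  [a.lim - 21]
25. n10.sig = false  [h.ok > 19]
26. n0.live = true  [true]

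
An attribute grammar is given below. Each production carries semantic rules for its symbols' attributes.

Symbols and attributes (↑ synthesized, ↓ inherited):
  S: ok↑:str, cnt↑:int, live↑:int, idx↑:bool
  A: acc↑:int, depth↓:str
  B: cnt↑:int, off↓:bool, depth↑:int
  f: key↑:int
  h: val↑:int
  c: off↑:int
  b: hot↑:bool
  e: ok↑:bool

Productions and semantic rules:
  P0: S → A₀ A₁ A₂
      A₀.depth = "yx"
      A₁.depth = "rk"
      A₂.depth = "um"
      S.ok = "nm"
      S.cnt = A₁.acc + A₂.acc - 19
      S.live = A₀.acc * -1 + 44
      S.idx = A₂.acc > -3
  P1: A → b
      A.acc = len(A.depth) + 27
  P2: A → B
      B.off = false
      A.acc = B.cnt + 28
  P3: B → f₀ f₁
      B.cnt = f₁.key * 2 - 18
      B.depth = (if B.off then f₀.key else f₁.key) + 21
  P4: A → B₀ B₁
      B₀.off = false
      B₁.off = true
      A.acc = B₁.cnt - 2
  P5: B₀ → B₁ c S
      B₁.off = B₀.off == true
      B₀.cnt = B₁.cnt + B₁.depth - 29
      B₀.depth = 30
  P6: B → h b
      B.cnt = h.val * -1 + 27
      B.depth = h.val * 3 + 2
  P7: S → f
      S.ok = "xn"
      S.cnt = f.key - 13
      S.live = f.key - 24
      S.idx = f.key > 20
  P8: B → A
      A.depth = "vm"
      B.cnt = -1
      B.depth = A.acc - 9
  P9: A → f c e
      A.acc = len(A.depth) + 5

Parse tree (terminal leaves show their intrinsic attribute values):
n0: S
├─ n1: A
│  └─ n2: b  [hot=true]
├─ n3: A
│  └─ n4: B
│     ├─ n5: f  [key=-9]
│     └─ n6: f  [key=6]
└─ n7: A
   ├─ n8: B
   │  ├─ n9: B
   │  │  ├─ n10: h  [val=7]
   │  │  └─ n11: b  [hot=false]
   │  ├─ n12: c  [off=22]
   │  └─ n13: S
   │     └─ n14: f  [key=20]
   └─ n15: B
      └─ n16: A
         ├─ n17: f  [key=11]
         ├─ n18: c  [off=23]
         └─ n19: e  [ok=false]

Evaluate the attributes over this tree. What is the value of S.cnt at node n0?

1. n1.depth = "yx"  ["yx"]
2. n2.hot = true  [terminal]
3. n1.acc = 29  [len(A.depth) + 27]
4. n3.depth = "rk"  ["rk"]
5. n4.off = false  [false]
6. n5.key = -9  [terminal]
7. n6.key = 6  [terminal]
8. n4.cnt = -6  [f₁.key * 2 - 18]
9. n4.depth = 27  [(if B.off then f₀.key else f₁.key) + 21]
10. n3.acc = 22  [B.cnt + 28]
11. n7.depth = "um"  ["um"]
12. n8.off = false  [false]
13. n9.off = false  [B₀.off == true]
14. n10.val = 7  [terminal]
15. n11.hot = false  [terminal]
16. n9.cnt = 20  [h.val * -1 + 27]
17. n9.depth = 23  [h.val * 3 + 2]
18. n12.off = 22  [terminal]
19. n14.key = 20  [terminal]
20. n13.ok = "xn"  ["xn"]
21. n13.cnt = 7  [f.key - 13]
22. n13.live = -4  [f.key - 24]
23. n13.idx = false  [f.key > 20]
24. n8.cnt = 14  [B₁.cnt + B₁.depth - 29]
25. n8.depth = 30  [30]
26. n15.off = true  [true]
27. n16.depth = "vm"  ["vm"]
28. n17.key = 11  [terminal]
29. n18.off = 23  [terminal]
30. n19.ok = false  [terminal]
31. n16.acc = 7  [len(A.depth) + 5]
32. n15.cnt = -1  [-1]
33. n15.depth = -2  [A.acc - 9]
34. n7.acc = -3  [B₁.cnt - 2]
35. n0.ok = "nm"  ["nm"]
36. n0.cnt = 0  [A₁.acc + A₂.acc - 19]
37. n0.live = 15  [A₀.acc * -1 + 44]
38. n0.idx = false  [A₂.acc > -3]

0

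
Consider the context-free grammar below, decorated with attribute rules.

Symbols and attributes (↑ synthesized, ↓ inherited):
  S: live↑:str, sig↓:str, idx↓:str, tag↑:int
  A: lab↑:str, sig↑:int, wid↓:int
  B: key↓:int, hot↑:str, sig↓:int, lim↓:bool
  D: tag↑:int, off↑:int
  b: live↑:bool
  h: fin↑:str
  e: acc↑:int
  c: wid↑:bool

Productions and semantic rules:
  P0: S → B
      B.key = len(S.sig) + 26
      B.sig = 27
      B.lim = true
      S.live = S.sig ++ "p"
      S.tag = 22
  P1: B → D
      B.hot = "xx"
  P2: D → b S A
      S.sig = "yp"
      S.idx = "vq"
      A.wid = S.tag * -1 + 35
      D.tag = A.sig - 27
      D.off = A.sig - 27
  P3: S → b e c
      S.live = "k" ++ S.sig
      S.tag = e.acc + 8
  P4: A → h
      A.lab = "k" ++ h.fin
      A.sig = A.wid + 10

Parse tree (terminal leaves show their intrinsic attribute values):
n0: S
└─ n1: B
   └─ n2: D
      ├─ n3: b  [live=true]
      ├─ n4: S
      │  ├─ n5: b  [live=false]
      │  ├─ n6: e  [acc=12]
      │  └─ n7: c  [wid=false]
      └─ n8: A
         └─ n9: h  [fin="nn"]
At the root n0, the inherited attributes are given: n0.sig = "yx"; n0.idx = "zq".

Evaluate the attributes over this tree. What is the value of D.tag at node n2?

1. n0.sig = "yx"  [given at root]
2. n0.idx = "zq"  [given at root]
3. n1.key = 28  [len(S.sig) + 26]
4. n1.sig = 27  [27]
5. n1.lim = true  [true]
6. n3.live = true  [terminal]
7. n4.sig = "yp"  ["yp"]
8. n4.idx = "vq"  ["vq"]
9. n5.live = false  [terminal]
10. n6.acc = 12  [terminal]
11. n7.wid = false  [terminal]
12. n4.live = "kyp"  ["k" ++ S.sig]
13. n4.tag = 20  [e.acc + 8]
14. n8.wid = 15  [S.tag * -1 + 35]
15. n9.fin = "nn"  [terminal]
16. n8.lab = "knn"  ["k" ++ h.fin]
17. n8.sig = 25  [A.wid + 10]
18. n2.tag = -2  [A.sig - 27]
19. n2.off = -2  [A.sig - 27]
20. n1.hot = "xx"  ["xx"]
21. n0.live = "yxp"  [S.sig ++ "p"]
22. n0.tag = 22  [22]

-2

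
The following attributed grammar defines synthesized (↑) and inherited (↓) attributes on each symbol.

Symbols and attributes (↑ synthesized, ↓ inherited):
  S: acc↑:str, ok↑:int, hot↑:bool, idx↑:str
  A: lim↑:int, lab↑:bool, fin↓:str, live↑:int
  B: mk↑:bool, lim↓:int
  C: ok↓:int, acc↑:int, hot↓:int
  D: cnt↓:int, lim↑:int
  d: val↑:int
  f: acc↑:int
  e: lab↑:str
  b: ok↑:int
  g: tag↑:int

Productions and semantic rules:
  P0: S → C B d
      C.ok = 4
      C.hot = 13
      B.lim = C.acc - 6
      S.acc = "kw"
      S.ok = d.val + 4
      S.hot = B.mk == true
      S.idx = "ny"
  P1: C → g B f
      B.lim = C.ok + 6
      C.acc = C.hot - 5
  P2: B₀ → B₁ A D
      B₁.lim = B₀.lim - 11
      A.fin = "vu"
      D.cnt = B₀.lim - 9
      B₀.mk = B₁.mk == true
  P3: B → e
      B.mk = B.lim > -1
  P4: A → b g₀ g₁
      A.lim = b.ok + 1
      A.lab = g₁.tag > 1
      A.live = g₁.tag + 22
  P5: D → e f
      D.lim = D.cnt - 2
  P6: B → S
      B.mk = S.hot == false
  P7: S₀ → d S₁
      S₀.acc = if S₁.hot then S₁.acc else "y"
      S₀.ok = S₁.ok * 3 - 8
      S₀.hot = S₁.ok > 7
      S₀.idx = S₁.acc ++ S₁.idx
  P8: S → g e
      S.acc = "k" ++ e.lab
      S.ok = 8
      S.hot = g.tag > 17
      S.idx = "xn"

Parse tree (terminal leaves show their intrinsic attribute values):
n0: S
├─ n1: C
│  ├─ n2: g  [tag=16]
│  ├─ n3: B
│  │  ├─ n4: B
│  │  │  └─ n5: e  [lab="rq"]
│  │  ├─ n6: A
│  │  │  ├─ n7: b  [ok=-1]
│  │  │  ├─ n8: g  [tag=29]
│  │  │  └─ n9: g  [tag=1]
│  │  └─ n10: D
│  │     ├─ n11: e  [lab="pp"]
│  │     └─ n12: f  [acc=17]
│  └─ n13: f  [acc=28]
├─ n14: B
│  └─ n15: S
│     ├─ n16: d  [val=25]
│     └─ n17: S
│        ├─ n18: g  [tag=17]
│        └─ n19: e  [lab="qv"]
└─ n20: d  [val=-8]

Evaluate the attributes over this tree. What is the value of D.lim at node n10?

1. n1.ok = 4  [4]
2. n1.hot = 13  [13]
3. n2.tag = 16  [terminal]
4. n3.lim = 10  [C.ok + 6]
5. n4.lim = -1  [B₀.lim - 11]
6. n5.lab = "rq"  [terminal]
7. n4.mk = false  [B.lim > -1]
8. n6.fin = "vu"  ["vu"]
9. n7.ok = -1  [terminal]
10. n8.tag = 29  [terminal]
11. n9.tag = 1  [terminal]
12. n6.lim = 0  [b.ok + 1]
13. n6.lab = false  [g₁.tag > 1]
14. n6.live = 23  [g₁.tag + 22]
15. n10.cnt = 1  [B₀.lim - 9]
16. n11.lab = "pp"  [terminal]
17. n12.acc = 17  [terminal]
18. n10.lim = -1  [D.cnt - 2]
19. n3.mk = false  [B₁.mk == true]
20. n13.acc = 28  [terminal]
21. n1.acc = 8  [C.hot - 5]
22. n14.lim = 2  [C.acc - 6]
23. n16.val = 25  [terminal]
24. n18.tag = 17  [terminal]
25. n19.lab = "qv"  [terminal]
26. n17.acc = "kqv"  ["k" ++ e.lab]
27. n17.ok = 8  [8]
28. n17.hot = false  [g.tag > 17]
29. n17.idx = "xn"  ["xn"]
30. n15.acc = "y"  [if S₁.hot then S₁.acc else "y"]
31. n15.ok = 16  [S₁.ok * 3 - 8]
32. n15.hot = true  [S₁.ok > 7]
33. n15.idx = "kqvxn"  [S₁.acc ++ S₁.idx]
34. n14.mk = false  [S.hot == false]
35. n20.val = -8  [terminal]
36. n0.acc = "kw"  ["kw"]
37. n0.ok = -4  [d.val + 4]
38. n0.hot = false  [B.mk == true]
39. n0.idx = "ny"  ["ny"]

-1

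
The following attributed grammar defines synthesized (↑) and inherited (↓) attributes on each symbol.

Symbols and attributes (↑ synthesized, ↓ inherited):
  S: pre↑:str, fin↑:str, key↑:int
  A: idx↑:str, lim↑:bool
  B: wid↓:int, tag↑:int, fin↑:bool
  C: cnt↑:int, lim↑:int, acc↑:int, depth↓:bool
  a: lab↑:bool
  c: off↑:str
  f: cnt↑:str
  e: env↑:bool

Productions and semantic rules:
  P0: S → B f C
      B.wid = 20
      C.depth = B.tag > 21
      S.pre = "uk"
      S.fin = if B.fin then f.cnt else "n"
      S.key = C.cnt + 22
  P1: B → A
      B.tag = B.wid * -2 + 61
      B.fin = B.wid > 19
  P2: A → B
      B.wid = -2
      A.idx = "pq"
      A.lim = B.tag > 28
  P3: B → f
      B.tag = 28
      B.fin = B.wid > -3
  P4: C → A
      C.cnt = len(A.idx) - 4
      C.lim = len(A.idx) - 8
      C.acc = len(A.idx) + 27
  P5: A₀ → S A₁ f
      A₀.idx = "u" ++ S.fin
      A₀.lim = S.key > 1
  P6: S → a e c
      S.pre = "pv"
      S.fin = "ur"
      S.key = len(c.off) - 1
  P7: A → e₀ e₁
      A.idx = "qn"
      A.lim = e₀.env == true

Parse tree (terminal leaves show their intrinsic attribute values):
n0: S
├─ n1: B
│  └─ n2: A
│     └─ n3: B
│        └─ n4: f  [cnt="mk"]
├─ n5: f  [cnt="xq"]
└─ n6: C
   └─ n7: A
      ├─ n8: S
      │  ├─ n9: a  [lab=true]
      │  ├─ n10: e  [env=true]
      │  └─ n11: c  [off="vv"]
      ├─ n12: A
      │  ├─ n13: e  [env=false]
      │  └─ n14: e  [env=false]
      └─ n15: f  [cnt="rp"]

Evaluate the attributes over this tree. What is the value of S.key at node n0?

1. n1.wid = 20  [20]
2. n3.wid = -2  [-2]
3. n4.cnt = "mk"  [terminal]
4. n3.tag = 28  [28]
5. n3.fin = true  [B.wid > -3]
6. n2.idx = "pq"  ["pq"]
7. n2.lim = false  [B.tag > 28]
8. n1.tag = 21  [B.wid * -2 + 61]
9. n1.fin = true  [B.wid > 19]
10. n5.cnt = "xq"  [terminal]
11. n6.depth = false  [B.tag > 21]
12. n9.lab = true  [terminal]
13. n10.env = true  [terminal]
14. n11.off = "vv"  [terminal]
15. n8.pre = "pv"  ["pv"]
16. n8.fin = "ur"  ["ur"]
17. n8.key = 1  [len(c.off) - 1]
18. n13.env = false  [terminal]
19. n14.env = false  [terminal]
20. n12.idx = "qn"  ["qn"]
21. n12.lim = false  [e₀.env == true]
22. n15.cnt = "rp"  [terminal]
23. n7.idx = "uur"  ["u" ++ S.fin]
24. n7.lim = false  [S.key > 1]
25. n6.cnt = -1  [len(A.idx) - 4]
26. n6.lim = -5  [len(A.idx) - 8]
27. n6.acc = 30  [len(A.idx) + 27]
28. n0.pre = "uk"  ["uk"]
29. n0.fin = "xq"  [if B.fin then f.cnt else "n"]
30. n0.key = 21  [C.cnt + 22]

21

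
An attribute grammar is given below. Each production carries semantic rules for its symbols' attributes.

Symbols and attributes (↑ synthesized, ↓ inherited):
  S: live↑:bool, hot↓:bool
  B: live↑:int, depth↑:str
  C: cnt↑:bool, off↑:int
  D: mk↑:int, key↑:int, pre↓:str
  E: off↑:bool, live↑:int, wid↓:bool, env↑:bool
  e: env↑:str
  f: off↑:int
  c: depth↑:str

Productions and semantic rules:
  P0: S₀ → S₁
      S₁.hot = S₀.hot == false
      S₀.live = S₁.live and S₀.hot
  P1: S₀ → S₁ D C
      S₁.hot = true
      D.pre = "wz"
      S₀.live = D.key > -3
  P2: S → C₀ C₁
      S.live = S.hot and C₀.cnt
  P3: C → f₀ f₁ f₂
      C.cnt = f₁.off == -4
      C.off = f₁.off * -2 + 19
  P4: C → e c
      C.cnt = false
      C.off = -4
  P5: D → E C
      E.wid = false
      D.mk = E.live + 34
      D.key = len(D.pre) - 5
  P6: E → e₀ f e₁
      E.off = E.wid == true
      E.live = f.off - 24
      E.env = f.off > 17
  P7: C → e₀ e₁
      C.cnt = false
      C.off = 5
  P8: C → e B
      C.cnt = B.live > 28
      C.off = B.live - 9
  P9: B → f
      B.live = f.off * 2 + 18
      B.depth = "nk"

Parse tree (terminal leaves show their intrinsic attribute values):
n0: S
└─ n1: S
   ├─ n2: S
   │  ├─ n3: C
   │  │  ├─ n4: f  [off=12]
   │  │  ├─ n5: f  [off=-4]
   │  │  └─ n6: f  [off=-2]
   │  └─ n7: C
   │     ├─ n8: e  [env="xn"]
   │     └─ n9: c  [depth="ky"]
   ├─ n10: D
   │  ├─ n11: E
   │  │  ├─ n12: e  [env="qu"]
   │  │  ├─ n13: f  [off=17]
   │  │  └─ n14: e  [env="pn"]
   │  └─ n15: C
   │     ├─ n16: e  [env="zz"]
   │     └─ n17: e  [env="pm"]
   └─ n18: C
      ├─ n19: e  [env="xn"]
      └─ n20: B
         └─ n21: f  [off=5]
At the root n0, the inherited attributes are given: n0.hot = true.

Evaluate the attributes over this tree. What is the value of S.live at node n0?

false

1. n0.hot = true  [given at root]
2. n1.hot = false  [S₀.hot == false]
3. n2.hot = true  [true]
4. n4.off = 12  [terminal]
5. n5.off = -4  [terminal]
6. n6.off = -2  [terminal]
7. n3.cnt = true  [f₁.off == -4]
8. n3.off = 27  [f₁.off * -2 + 19]
9. n8.env = "xn"  [terminal]
10. n9.depth = "ky"  [terminal]
11. n7.cnt = false  [false]
12. n7.off = -4  [-4]
13. n2.live = true  [S.hot and C₀.cnt]
14. n10.pre = "wz"  ["wz"]
15. n11.wid = false  [false]
16. n12.env = "qu"  [terminal]
17. n13.off = 17  [terminal]
18. n14.env = "pn"  [terminal]
19. n11.off = false  [E.wid == true]
20. n11.live = -7  [f.off - 24]
21. n11.env = false  [f.off > 17]
22. n16.env = "zz"  [terminal]
23. n17.env = "pm"  [terminal]
24. n15.cnt = false  [false]
25. n15.off = 5  [5]
26. n10.mk = 27  [E.live + 34]
27. n10.key = -3  [len(D.pre) - 5]
28. n19.env = "xn"  [terminal]
29. n21.off = 5  [terminal]
30. n20.live = 28  [f.off * 2 + 18]
31. n20.depth = "nk"  ["nk"]
32. n18.cnt = false  [B.live > 28]
33. n18.off = 19  [B.live - 9]
34. n1.live = false  [D.key > -3]
35. n0.live = false  [S₁.live and S₀.hot]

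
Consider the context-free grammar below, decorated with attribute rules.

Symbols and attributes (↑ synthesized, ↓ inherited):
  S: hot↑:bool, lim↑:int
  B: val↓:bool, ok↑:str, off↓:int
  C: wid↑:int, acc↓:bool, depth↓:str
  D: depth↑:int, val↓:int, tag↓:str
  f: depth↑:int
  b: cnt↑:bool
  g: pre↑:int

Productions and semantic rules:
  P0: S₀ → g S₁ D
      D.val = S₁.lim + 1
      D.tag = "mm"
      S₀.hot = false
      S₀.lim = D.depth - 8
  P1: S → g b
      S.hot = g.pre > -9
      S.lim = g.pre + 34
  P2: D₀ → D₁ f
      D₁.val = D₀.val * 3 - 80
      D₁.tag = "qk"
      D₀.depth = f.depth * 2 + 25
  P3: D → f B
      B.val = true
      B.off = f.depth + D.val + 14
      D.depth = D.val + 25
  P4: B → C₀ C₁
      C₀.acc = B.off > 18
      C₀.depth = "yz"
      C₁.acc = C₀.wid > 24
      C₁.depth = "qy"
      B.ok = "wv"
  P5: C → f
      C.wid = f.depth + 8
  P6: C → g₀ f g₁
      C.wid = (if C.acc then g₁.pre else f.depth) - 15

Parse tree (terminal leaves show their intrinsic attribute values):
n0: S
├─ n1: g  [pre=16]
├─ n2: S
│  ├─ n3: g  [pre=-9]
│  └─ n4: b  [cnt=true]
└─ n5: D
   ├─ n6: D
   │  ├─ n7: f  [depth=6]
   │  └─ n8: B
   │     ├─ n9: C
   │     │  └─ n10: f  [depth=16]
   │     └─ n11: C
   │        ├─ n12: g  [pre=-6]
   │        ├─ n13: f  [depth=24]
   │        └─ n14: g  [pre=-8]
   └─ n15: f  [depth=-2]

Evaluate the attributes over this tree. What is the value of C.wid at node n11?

1. n1.pre = 16  [terminal]
2. n3.pre = -9  [terminal]
3. n4.cnt = true  [terminal]
4. n2.hot = false  [g.pre > -9]
5. n2.lim = 25  [g.pre + 34]
6. n5.val = 26  [S₁.lim + 1]
7. n5.tag = "mm"  ["mm"]
8. n6.val = -2  [D₀.val * 3 - 80]
9. n6.tag = "qk"  ["qk"]
10. n7.depth = 6  [terminal]
11. n8.val = true  [true]
12. n8.off = 18  [f.depth + D.val + 14]
13. n9.acc = false  [B.off > 18]
14. n9.depth = "yz"  ["yz"]
15. n10.depth = 16  [terminal]
16. n9.wid = 24  [f.depth + 8]
17. n11.acc = false  [C₀.wid > 24]
18. n11.depth = "qy"  ["qy"]
19. n12.pre = -6  [terminal]
20. n13.depth = 24  [terminal]
21. n14.pre = -8  [terminal]
22. n11.wid = 9  [(if C.acc then g₁.pre else f.depth) - 15]
23. n8.ok = "wv"  ["wv"]
24. n6.depth = 23  [D.val + 25]
25. n15.depth = -2  [terminal]
26. n5.depth = 21  [f.depth * 2 + 25]
27. n0.hot = false  [false]
28. n0.lim = 13  [D.depth - 8]

9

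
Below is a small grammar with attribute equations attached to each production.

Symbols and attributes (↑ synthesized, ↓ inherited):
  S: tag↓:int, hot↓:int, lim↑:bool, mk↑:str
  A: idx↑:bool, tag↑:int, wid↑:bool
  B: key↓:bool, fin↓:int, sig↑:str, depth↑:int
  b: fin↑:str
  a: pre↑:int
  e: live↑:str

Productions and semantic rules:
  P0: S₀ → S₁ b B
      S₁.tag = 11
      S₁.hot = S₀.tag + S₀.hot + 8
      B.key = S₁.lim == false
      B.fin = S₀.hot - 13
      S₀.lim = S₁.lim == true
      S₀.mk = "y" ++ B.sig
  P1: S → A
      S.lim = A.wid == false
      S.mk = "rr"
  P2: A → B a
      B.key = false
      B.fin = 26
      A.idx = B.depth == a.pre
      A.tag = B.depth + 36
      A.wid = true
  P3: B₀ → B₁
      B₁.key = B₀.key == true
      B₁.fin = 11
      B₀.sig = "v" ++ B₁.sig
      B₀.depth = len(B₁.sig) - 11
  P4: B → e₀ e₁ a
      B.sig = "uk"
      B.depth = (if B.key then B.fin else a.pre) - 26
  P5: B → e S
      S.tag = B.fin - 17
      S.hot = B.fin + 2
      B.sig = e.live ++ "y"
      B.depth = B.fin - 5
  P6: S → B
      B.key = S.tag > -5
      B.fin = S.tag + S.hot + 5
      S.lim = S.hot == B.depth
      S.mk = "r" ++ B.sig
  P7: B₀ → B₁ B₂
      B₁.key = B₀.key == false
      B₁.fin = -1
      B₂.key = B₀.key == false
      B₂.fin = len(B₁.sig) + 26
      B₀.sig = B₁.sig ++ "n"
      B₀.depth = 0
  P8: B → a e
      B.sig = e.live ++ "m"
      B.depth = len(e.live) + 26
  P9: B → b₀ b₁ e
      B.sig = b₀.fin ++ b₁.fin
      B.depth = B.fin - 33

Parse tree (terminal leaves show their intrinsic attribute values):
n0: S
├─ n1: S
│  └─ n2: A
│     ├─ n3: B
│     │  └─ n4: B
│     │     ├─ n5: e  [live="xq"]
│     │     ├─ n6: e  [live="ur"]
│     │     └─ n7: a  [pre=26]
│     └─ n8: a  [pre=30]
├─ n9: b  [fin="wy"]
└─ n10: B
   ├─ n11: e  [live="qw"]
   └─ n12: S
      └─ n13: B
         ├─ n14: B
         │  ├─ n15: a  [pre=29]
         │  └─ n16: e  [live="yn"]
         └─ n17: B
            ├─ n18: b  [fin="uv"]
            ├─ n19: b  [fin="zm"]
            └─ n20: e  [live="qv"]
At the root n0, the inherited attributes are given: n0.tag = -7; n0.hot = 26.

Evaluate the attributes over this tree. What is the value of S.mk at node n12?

"rynmn"

1. n0.tag = -7  [given at root]
2. n0.hot = 26  [given at root]
3. n1.tag = 11  [11]
4. n1.hot = 27  [S₀.tag + S₀.hot + 8]
5. n3.key = false  [false]
6. n3.fin = 26  [26]
7. n4.key = false  [B₀.key == true]
8. n4.fin = 11  [11]
9. n5.live = "xq"  [terminal]
10. n6.live = "ur"  [terminal]
11. n7.pre = 26  [terminal]
12. n4.sig = "uk"  ["uk"]
13. n4.depth = 0  [(if B.key then B.fin else a.pre) - 26]
14. n3.sig = "vuk"  ["v" ++ B₁.sig]
15. n3.depth = -9  [len(B₁.sig) - 11]
16. n8.pre = 30  [terminal]
17. n2.idx = false  [B.depth == a.pre]
18. n2.tag = 27  [B.depth + 36]
19. n2.wid = true  [true]
20. n1.lim = false  [A.wid == false]
21. n1.mk = "rr"  ["rr"]
22. n9.fin = "wy"  [terminal]
23. n10.key = true  [S₁.lim == false]
24. n10.fin = 13  [S₀.hot - 13]
25. n11.live = "qw"  [terminal]
26. n12.tag = -4  [B.fin - 17]
27. n12.hot = 15  [B.fin + 2]
28. n13.key = true  [S.tag > -5]
29. n13.fin = 16  [S.tag + S.hot + 5]
30. n14.key = false  [B₀.key == false]
31. n14.fin = -1  [-1]
32. n15.pre = 29  [terminal]
33. n16.live = "yn"  [terminal]
34. n14.sig = "ynm"  [e.live ++ "m"]
35. n14.depth = 28  [len(e.live) + 26]
36. n17.key = false  [B₀.key == false]
37. n17.fin = 29  [len(B₁.sig) + 26]
38. n18.fin = "uv"  [terminal]
39. n19.fin = "zm"  [terminal]
40. n20.live = "qv"  [terminal]
41. n17.sig = "uvzm"  [b₀.fin ++ b₁.fin]
42. n17.depth = -4  [B.fin - 33]
43. n13.sig = "ynmn"  [B₁.sig ++ "n"]
44. n13.depth = 0  [0]
45. n12.lim = false  [S.hot == B.depth]
46. n12.mk = "rynmn"  ["r" ++ B.sig]
47. n10.sig = "qwy"  [e.live ++ "y"]
48. n10.depth = 8  [B.fin - 5]
49. n0.lim = false  [S₁.lim == true]
50. n0.mk = "yqwy"  ["y" ++ B.sig]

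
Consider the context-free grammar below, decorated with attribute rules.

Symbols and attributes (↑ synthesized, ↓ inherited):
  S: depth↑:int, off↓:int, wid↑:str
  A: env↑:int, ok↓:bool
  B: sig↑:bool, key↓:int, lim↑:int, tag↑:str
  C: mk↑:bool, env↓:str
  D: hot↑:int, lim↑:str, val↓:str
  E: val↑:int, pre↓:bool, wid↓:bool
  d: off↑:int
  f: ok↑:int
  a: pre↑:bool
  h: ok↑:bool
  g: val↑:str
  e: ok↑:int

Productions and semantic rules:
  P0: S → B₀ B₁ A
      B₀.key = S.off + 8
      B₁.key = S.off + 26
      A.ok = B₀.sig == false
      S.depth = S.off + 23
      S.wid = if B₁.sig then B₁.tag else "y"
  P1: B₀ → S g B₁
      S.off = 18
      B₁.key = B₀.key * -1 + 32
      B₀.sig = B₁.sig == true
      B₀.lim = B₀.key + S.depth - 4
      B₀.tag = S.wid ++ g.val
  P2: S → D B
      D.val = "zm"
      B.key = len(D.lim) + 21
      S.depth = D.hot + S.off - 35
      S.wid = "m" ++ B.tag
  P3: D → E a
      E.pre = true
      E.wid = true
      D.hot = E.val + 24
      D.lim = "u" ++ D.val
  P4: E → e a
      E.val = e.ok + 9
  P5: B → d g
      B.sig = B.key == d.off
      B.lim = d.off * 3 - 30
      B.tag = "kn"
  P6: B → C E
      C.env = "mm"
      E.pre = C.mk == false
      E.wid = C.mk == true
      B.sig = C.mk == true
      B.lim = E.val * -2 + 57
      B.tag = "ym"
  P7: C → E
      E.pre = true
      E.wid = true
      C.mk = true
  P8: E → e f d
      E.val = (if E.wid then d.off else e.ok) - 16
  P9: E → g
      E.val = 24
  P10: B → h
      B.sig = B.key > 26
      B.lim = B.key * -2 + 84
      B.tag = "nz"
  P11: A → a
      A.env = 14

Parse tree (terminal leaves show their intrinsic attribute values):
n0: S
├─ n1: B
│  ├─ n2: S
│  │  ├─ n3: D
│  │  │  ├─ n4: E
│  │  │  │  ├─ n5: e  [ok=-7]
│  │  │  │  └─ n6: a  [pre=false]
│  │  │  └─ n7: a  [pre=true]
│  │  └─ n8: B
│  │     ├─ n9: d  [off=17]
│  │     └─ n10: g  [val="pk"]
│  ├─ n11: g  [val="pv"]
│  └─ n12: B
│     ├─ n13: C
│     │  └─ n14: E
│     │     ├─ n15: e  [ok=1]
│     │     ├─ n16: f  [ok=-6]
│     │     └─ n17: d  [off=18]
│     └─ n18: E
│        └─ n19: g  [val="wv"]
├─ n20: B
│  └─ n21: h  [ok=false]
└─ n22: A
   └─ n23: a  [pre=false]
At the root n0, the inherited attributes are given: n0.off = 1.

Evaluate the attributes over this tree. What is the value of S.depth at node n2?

9

1. n0.off = 1  [given at root]
2. n1.key = 9  [S.off + 8]
3. n2.off = 18  [18]
4. n3.val = "zm"  ["zm"]
5. n4.pre = true  [true]
6. n4.wid = true  [true]
7. n5.ok = -7  [terminal]
8. n6.pre = false  [terminal]
9. n4.val = 2  [e.ok + 9]
10. n7.pre = true  [terminal]
11. n3.hot = 26  [E.val + 24]
12. n3.lim = "uzm"  ["u" ++ D.val]
13. n8.key = 24  [len(D.lim) + 21]
14. n9.off = 17  [terminal]
15. n10.val = "pk"  [terminal]
16. n8.sig = false  [B.key == d.off]
17. n8.lim = 21  [d.off * 3 - 30]
18. n8.tag = "kn"  ["kn"]
19. n2.depth = 9  [D.hot + S.off - 35]
20. n2.wid = "mkn"  ["m" ++ B.tag]
21. n11.val = "pv"  [terminal]
22. n12.key = 23  [B₀.key * -1 + 32]
23. n13.env = "mm"  ["mm"]
24. n14.pre = true  [true]
25. n14.wid = true  [true]
26. n15.ok = 1  [terminal]
27. n16.ok = -6  [terminal]
28. n17.off = 18  [terminal]
29. n14.val = 2  [(if E.wid then d.off else e.ok) - 16]
30. n13.mk = true  [true]
31. n18.pre = false  [C.mk == false]
32. n18.wid = true  [C.mk == true]
33. n19.val = "wv"  [terminal]
34. n18.val = 24  [24]
35. n12.sig = true  [C.mk == true]
36. n12.lim = 9  [E.val * -2 + 57]
37. n12.tag = "ym"  ["ym"]
38. n1.sig = true  [B₁.sig == true]
39. n1.lim = 14  [B₀.key + S.depth - 4]
40. n1.tag = "mknpv"  [S.wid ++ g.val]
41. n20.key = 27  [S.off + 26]
42. n21.ok = false  [terminal]
43. n20.sig = true  [B.key > 26]
44. n20.lim = 30  [B.key * -2 + 84]
45. n20.tag = "nz"  ["nz"]
46. n22.ok = false  [B₀.sig == false]
47. n23.pre = false  [terminal]
48. n22.env = 14  [14]
49. n0.depth = 24  [S.off + 23]
50. n0.wid = "nz"  [if B₁.sig then B₁.tag else "y"]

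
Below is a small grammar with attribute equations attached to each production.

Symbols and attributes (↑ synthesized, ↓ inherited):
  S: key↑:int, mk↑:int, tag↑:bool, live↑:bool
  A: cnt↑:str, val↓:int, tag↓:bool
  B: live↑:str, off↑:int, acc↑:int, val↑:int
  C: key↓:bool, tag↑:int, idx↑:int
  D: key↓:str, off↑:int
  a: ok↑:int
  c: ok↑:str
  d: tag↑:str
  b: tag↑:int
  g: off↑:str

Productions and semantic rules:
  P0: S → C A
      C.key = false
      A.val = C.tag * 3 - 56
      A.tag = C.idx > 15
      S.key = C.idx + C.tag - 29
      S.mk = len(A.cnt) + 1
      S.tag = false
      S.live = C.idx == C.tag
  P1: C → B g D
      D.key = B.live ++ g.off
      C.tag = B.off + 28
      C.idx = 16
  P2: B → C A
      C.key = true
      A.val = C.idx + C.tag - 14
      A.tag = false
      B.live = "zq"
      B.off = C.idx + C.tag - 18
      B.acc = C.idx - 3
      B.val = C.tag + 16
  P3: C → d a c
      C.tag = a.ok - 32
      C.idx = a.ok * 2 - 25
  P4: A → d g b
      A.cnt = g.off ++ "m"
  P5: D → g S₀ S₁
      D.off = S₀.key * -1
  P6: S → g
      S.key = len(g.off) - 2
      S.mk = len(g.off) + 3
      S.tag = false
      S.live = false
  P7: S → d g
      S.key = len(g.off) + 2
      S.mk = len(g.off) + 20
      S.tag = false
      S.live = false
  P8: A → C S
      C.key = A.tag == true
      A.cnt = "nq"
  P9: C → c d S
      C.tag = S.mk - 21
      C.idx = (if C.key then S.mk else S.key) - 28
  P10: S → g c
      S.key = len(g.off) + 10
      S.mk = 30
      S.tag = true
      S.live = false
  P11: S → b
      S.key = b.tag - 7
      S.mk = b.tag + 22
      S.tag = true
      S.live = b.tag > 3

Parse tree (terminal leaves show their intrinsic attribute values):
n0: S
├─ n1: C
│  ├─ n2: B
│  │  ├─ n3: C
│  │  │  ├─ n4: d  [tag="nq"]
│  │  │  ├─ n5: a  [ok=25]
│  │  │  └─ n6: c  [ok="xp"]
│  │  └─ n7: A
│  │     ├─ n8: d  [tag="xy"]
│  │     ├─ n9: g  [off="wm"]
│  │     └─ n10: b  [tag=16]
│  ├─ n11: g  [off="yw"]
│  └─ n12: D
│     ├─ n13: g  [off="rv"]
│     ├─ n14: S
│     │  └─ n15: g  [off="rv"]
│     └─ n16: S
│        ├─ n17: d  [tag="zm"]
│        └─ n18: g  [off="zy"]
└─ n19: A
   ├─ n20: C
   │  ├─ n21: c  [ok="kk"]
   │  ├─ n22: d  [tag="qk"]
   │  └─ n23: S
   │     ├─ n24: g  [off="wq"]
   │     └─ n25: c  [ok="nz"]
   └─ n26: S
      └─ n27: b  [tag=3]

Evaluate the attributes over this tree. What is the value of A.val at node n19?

28

1. n1.key = false  [false]
2. n3.key = true  [true]
3. n4.tag = "nq"  [terminal]
4. n5.ok = 25  [terminal]
5. n6.ok = "xp"  [terminal]
6. n3.tag = -7  [a.ok - 32]
7. n3.idx = 25  [a.ok * 2 - 25]
8. n7.val = 4  [C.idx + C.tag - 14]
9. n7.tag = false  [false]
10. n8.tag = "xy"  [terminal]
11. n9.off = "wm"  [terminal]
12. n10.tag = 16  [terminal]
13. n7.cnt = "wmm"  [g.off ++ "m"]
14. n2.live = "zq"  ["zq"]
15. n2.off = 0  [C.idx + C.tag - 18]
16. n2.acc = 22  [C.idx - 3]
17. n2.val = 9  [C.tag + 16]
18. n11.off = "yw"  [terminal]
19. n12.key = "zqyw"  [B.live ++ g.off]
20. n13.off = "rv"  [terminal]
21. n15.off = "rv"  [terminal]
22. n14.key = 0  [len(g.off) - 2]
23. n14.mk = 5  [len(g.off) + 3]
24. n14.tag = false  [false]
25. n14.live = false  [false]
26. n17.tag = "zm"  [terminal]
27. n18.off = "zy"  [terminal]
28. n16.key = 4  [len(g.off) + 2]
29. n16.mk = 22  [len(g.off) + 20]
30. n16.tag = false  [false]
31. n16.live = false  [false]
32. n12.off = 0  [S₀.key * -1]
33. n1.tag = 28  [B.off + 28]
34. n1.idx = 16  [16]
35. n19.val = 28  [C.tag * 3 - 56]
36. n19.tag = true  [C.idx > 15]
37. n20.key = true  [A.tag == true]
38. n21.ok = "kk"  [terminal]
39. n22.tag = "qk"  [terminal]
40. n24.off = "wq"  [terminal]
41. n25.ok = "nz"  [terminal]
42. n23.key = 12  [len(g.off) + 10]
43. n23.mk = 30  [30]
44. n23.tag = true  [true]
45. n23.live = false  [false]
46. n20.tag = 9  [S.mk - 21]
47. n20.idx = 2  [(if C.key then S.mk else S.key) - 28]
48. n27.tag = 3  [terminal]
49. n26.key = -4  [b.tag - 7]
50. n26.mk = 25  [b.tag + 22]
51. n26.tag = true  [true]
52. n26.live = false  [b.tag > 3]
53. n19.cnt = "nq"  ["nq"]
54. n0.key = 15  [C.idx + C.tag - 29]
55. n0.mk = 3  [len(A.cnt) + 1]
56. n0.tag = false  [false]
57. n0.live = false  [C.idx == C.tag]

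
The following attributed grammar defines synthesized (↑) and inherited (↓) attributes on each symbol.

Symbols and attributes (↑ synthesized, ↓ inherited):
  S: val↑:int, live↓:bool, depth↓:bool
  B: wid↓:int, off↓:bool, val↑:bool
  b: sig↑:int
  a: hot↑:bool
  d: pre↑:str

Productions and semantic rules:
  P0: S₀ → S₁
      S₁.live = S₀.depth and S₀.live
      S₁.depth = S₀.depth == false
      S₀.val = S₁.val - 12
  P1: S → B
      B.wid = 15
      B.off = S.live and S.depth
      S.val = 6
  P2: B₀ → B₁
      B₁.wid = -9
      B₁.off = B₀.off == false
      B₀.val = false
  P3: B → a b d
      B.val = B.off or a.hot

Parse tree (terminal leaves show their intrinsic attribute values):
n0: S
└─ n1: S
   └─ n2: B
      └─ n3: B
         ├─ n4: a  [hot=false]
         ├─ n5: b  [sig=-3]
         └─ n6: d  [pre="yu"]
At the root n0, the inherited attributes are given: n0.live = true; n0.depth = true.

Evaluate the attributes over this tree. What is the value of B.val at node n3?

1. n0.live = true  [given at root]
2. n0.depth = true  [given at root]
3. n1.live = true  [S₀.depth and S₀.live]
4. n1.depth = false  [S₀.depth == false]
5. n2.wid = 15  [15]
6. n2.off = false  [S.live and S.depth]
7. n3.wid = -9  [-9]
8. n3.off = true  [B₀.off == false]
9. n4.hot = false  [terminal]
10. n5.sig = -3  [terminal]
11. n6.pre = "yu"  [terminal]
12. n3.val = true  [B.off or a.hot]
13. n2.val = false  [false]
14. n1.val = 6  [6]
15. n0.val = -6  [S₁.val - 12]

true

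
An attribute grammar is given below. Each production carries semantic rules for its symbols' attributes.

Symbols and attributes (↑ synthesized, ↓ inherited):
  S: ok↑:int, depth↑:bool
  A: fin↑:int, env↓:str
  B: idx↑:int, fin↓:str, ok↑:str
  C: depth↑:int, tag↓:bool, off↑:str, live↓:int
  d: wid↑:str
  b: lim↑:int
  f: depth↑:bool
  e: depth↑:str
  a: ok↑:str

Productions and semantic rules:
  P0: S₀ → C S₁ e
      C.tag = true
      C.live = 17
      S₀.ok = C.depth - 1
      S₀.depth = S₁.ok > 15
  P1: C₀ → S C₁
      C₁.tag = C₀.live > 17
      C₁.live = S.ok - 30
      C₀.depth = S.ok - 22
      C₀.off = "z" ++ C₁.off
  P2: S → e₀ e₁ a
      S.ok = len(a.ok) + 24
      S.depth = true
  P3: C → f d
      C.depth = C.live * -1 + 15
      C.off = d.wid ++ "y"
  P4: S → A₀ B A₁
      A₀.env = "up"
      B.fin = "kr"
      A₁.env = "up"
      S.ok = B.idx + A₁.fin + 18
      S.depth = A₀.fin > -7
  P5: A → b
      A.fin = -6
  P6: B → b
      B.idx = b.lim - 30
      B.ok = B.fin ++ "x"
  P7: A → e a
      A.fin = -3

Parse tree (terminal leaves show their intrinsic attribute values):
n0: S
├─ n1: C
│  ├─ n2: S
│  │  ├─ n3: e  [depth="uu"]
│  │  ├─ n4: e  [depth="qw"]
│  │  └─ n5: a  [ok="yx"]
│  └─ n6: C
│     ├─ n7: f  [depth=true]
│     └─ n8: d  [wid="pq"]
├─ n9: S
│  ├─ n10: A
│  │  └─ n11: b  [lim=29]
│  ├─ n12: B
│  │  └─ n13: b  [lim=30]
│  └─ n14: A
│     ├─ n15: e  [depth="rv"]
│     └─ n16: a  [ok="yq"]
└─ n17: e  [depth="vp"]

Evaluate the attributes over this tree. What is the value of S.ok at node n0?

3

1. n1.tag = true  [true]
2. n1.live = 17  [17]
3. n3.depth = "uu"  [terminal]
4. n4.depth = "qw"  [terminal]
5. n5.ok = "yx"  [terminal]
6. n2.ok = 26  [len(a.ok) + 24]
7. n2.depth = true  [true]
8. n6.tag = false  [C₀.live > 17]
9. n6.live = -4  [S.ok - 30]
10. n7.depth = true  [terminal]
11. n8.wid = "pq"  [terminal]
12. n6.depth = 19  [C.live * -1 + 15]
13. n6.off = "pqy"  [d.wid ++ "y"]
14. n1.depth = 4  [S.ok - 22]
15. n1.off = "zpqy"  ["z" ++ C₁.off]
16. n10.env = "up"  ["up"]
17. n11.lim = 29  [terminal]
18. n10.fin = -6  [-6]
19. n12.fin = "kr"  ["kr"]
20. n13.lim = 30  [terminal]
21. n12.idx = 0  [b.lim - 30]
22. n12.ok = "krx"  [B.fin ++ "x"]
23. n14.env = "up"  ["up"]
24. n15.depth = "rv"  [terminal]
25. n16.ok = "yq"  [terminal]
26. n14.fin = -3  [-3]
27. n9.ok = 15  [B.idx + A₁.fin + 18]
28. n9.depth = true  [A₀.fin > -7]
29. n17.depth = "vp"  [terminal]
30. n0.ok = 3  [C.depth - 1]
31. n0.depth = false  [S₁.ok > 15]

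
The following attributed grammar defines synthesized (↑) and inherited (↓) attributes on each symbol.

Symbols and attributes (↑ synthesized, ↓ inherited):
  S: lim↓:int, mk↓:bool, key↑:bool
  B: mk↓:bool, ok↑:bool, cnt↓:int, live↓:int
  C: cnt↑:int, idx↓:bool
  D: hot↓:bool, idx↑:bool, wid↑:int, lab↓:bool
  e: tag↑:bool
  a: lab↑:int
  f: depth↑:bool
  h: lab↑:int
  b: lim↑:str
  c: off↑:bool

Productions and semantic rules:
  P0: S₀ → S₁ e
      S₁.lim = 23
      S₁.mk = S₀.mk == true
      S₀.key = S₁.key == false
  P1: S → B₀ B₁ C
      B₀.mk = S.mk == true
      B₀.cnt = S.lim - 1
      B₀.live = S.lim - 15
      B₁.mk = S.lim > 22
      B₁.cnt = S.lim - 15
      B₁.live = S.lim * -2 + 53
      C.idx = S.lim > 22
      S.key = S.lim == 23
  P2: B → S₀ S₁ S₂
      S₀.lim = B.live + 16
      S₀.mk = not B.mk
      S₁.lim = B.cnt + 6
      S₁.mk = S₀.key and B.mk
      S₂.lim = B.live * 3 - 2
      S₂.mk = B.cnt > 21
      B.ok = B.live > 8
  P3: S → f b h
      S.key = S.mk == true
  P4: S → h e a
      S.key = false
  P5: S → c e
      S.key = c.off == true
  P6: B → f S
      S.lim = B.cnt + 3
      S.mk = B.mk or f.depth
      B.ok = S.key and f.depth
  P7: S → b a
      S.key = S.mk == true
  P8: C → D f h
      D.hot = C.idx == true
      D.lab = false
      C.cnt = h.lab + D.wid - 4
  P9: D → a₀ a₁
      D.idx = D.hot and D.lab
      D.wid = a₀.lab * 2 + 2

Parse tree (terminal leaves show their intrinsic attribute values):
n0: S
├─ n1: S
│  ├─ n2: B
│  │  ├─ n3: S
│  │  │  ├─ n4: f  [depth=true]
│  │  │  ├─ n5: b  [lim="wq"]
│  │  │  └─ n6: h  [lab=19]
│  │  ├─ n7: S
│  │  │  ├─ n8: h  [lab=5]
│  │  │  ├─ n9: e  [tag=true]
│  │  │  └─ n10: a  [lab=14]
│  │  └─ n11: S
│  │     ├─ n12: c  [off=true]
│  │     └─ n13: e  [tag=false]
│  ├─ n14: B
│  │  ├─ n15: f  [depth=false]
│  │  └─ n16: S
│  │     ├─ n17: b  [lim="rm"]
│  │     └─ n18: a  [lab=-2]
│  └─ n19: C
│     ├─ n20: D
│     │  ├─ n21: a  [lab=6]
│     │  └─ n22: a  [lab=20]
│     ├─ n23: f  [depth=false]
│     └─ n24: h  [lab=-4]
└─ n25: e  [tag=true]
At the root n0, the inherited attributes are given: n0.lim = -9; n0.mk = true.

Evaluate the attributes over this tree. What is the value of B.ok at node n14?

false

1. n0.lim = -9  [given at root]
2. n0.mk = true  [given at root]
3. n1.lim = 23  [23]
4. n1.mk = true  [S₀.mk == true]
5. n2.mk = true  [S.mk == true]
6. n2.cnt = 22  [S.lim - 1]
7. n2.live = 8  [S.lim - 15]
8. n3.lim = 24  [B.live + 16]
9. n3.mk = false  [not B.mk]
10. n4.depth = true  [terminal]
11. n5.lim = "wq"  [terminal]
12. n6.lab = 19  [terminal]
13. n3.key = false  [S.mk == true]
14. n7.lim = 28  [B.cnt + 6]
15. n7.mk = false  [S₀.key and B.mk]
16. n8.lab = 5  [terminal]
17. n9.tag = true  [terminal]
18. n10.lab = 14  [terminal]
19. n7.key = false  [false]
20. n11.lim = 22  [B.live * 3 - 2]
21. n11.mk = true  [B.cnt > 21]
22. n12.off = true  [terminal]
23. n13.tag = false  [terminal]
24. n11.key = true  [c.off == true]
25. n2.ok = false  [B.live > 8]
26. n14.mk = true  [S.lim > 22]
27. n14.cnt = 8  [S.lim - 15]
28. n14.live = 7  [S.lim * -2 + 53]
29. n15.depth = false  [terminal]
30. n16.lim = 11  [B.cnt + 3]
31. n16.mk = true  [B.mk or f.depth]
32. n17.lim = "rm"  [terminal]
33. n18.lab = -2  [terminal]
34. n16.key = true  [S.mk == true]
35. n14.ok = false  [S.key and f.depth]
36. n19.idx = true  [S.lim > 22]
37. n20.hot = true  [C.idx == true]
38. n20.lab = false  [false]
39. n21.lab = 6  [terminal]
40. n22.lab = 20  [terminal]
41. n20.idx = false  [D.hot and D.lab]
42. n20.wid = 14  [a₀.lab * 2 + 2]
43. n23.depth = false  [terminal]
44. n24.lab = -4  [terminal]
45. n19.cnt = 6  [h.lab + D.wid - 4]
46. n1.key = true  [S.lim == 23]
47. n25.tag = true  [terminal]
48. n0.key = false  [S₁.key == false]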